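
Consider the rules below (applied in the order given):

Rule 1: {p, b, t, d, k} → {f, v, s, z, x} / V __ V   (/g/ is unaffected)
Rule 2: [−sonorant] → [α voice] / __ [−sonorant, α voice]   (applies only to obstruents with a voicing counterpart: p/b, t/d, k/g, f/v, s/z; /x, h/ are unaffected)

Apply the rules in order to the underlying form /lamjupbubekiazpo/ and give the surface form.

lamjubbuvexiaspo

Rule 1 (intervocalic spirantization): /b/ is a stop between vowels /u/ and /e/, so it spirantizes to the fricative [v]. /k/ is a stop between vowels /e/ and /i/, so it spirantizes to the fricative [x]. /lamjupbubekiazpo/ → lamjupbuvexiazpo.
Rule 2 (regressive voicing assimilation): /p/ precedes the voiced obstruent /b/, so it voices to [b] by assimilation. /z/ precedes the voiceless obstruent /p/, so it devoices to [s] by assimilation. /lamjupbuvexiazpo/ → lamjubbuvexiaspo.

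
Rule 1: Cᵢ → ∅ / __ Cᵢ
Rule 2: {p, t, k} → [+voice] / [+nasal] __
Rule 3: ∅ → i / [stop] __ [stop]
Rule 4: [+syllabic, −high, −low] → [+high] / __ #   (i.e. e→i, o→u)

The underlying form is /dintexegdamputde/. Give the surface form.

Rule 1 (degemination): no segment meets the environment; /dintexegdamputde/ is unchanged.
Rule 2 (post-nasal voicing): /t/ is a voiceless stop immediately after the nasal /n/, so it voices to [d]. /p/ is a voiceless stop immediately after the nasal /m/, so it voices to [b]. /dintexegdamputde/ → dindexegdambutde.
Rule 3 (stop-cluster i-epenthesis): /g/ and /d/ form a stop–stop cluster, so [i] is inserted between them. /t/ and /d/ form a stop–stop cluster, so [i] is inserted between them. /dindexegdambutde/ → dindexegidambutide.
Rule 4 (final vowel raising): /e/ is a mid vowel in word-final position, so it raises to [i]. /dindexegidambutide/ → dindexegidambutidi.

dindexegidambutidi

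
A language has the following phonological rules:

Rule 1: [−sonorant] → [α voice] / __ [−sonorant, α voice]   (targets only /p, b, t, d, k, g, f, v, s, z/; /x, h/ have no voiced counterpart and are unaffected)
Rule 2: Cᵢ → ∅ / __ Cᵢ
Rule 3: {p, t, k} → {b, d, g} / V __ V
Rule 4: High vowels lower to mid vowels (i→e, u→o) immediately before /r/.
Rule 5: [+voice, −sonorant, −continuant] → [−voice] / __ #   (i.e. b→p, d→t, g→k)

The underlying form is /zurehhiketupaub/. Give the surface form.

zorehigedubaup

Rule 1 (regressive voicing assimilation): no segment meets the environment; /zurehhiketupaub/ is unchanged.
Rule 2 (degemination): /hh/ is a geminate; the first /h/ deletes. /zurehhiketupaub/ → zurehiketupaub.
Rule 3 (intervocalic voicing): /k/ is a voiceless stop between vowels /i/ and /e/, so it voices to [g]. /t/ is a voiceless stop between vowels /e/ and /u/, so it voices to [d]. /p/ is a voiceless stop between vowels /u/ and /a/, so it voices to [b]. /zurehiketupaub/ → zurehigedubaub.
Rule 4 (pre-rhotic lowering): /u/ is a high vowel immediately before /r/, so it lowers to [o]. /zurehigedubaub/ → zorehigedubaub.
Rule 5 (final devoicing): /b/ is a voiced stop in word-final position, so it devoices to [p]. /zorehigedubaub/ → zorehigedubaup.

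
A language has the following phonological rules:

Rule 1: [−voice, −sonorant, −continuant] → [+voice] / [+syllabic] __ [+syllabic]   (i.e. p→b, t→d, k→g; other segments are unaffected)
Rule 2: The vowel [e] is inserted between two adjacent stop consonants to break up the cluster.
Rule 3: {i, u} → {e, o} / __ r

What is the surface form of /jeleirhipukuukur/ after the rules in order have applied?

jeleerhibuguugor

Rule 1 (intervocalic voicing): /p/ is a voiceless stop between vowels /i/ and /u/, so it voices to [b]. /k/ is a voiceless stop between vowels /u/ and /u/, so it voices to [g]. /k/ is a voiceless stop between vowels /u/ and /u/, so it voices to [g]. /jeleirhipukuukur/ → jeleirhibuguugur.
Rule 2 (stop-cluster e-epenthesis): no segment meets the environment; /jeleirhibuguugur/ is unchanged.
Rule 3 (pre-rhotic lowering): /i/ is a high vowel immediately before /r/, so it lowers to [e]. /u/ is a high vowel immediately before /r/, so it lowers to [o]. /jeleirhibuguugur/ → jeleerhibuguugor.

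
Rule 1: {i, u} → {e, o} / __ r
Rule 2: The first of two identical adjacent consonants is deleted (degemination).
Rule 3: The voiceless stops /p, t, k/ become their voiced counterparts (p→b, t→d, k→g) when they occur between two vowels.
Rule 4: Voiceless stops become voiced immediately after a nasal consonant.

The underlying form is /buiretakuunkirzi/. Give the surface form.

bueredaguungerzi

Rule 1 (pre-rhotic lowering): /i/ is a high vowel immediately before /r/, so it lowers to [e]. /i/ is a high vowel immediately before /r/, so it lowers to [e]. /buiretakuunkirzi/ → bueretakuunkerzi.
Rule 2 (degemination): no segment meets the environment; /bueretakuunkerzi/ is unchanged.
Rule 3 (intervocalic voicing): /t/ is a voiceless stop between vowels /e/ and /a/, so it voices to [d]. /k/ is a voiceless stop between vowels /a/ and /u/, so it voices to [g]. /bueretakuunkerzi/ → bueredaguunkerzi.
Rule 4 (post-nasal voicing): /k/ is a voiceless stop immediately after the nasal /n/, so it voices to [g]. /bueredaguunkerzi/ → bueredaguungerzi.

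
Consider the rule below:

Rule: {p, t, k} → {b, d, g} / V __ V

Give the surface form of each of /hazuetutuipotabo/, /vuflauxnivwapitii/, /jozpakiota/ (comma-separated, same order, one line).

/hazuetutuipotabo/: /t/ is a voiceless stop between vowels /e/ and /u/, so it voices to [d]. /t/ is a voiceless stop between vowels /u/ and /u/, so it voices to [d]. /p/ is a voiceless stop between vowels /i/ and /o/, so it voices to [b]. /t/ is a voiceless stop between vowels /o/ and /a/, so it voices to [d]. → [hazueduduibodabo].
/vuflauxnivwapitii/: /p/ is a voiceless stop between vowels /a/ and /i/, so it voices to [b]. /t/ is a voiceless stop between vowels /i/ and /i/, so it voices to [d]. → [vuflauxnivwabidii].
/jozpakiota/: /k/ is a voiceless stop between vowels /a/ and /i/, so it voices to [g]. /t/ is a voiceless stop between vowels /o/ and /a/, so it voices to [d]. → [jozpagioda].

hazueduduibodabo, vuflauxnivwabidii, jozpagioda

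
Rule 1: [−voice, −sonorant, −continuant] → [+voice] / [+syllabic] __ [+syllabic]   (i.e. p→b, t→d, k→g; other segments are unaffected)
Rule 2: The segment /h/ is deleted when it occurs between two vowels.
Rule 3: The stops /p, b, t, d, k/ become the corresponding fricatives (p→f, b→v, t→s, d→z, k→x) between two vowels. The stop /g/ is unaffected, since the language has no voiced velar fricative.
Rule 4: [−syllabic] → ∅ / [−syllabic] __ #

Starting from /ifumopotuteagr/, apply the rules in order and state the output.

Rule 1 (intervocalic voicing): /p/ is a voiceless stop between vowels /o/ and /o/, so it voices to [b]. /t/ is a voiceless stop between vowels /o/ and /u/, so it voices to [d]. /t/ is a voiceless stop between vowels /u/ and /e/, so it voices to [d]. /ifumopotuteagr/ → ifumobodudeagr.
Rule 2 (intervocalic h-deletion): no segment meets the environment; /ifumobodudeagr/ is unchanged.
Rule 3 (intervocalic spirantization): /b/ is a stop between vowels /o/ and /o/, so it spirantizes to the fricative [v]. /d/ is a stop between vowels /o/ and /u/, so it spirantizes to the fricative [z]. /d/ is a stop between vowels /u/ and /e/, so it spirantizes to the fricative [z]. /ifumobodudeagr/ → ifumovozuzeagr.
Rule 4 (final cluster simplification): /r/ is the second consonant of a word-final cluster /gr/, so it deletes. /ifumovozuzeagr/ → ifumovozuzeag.

ifumovozuzeag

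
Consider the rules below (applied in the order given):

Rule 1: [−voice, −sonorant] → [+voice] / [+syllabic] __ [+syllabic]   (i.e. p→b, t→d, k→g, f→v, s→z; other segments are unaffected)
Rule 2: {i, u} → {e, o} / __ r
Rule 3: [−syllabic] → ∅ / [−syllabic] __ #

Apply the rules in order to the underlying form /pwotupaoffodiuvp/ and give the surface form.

pwodubaoffodiuv

Rule 1 (intervocalic voicing): /t/ is a voiceless obstruent between vowels /o/ and /u/, so it voices to [d]. /p/ is a voiceless obstruent between vowels /u/ and /a/, so it voices to [b]. /pwotupaoffodiuvp/ → pwodubaoffodiuvp.
Rule 2 (pre-rhotic lowering): no segment meets the environment; /pwodubaoffodiuvp/ is unchanged.
Rule 3 (final cluster simplification): /p/ is the second consonant of a word-final cluster /vp/, so it deletes. /pwodubaoffodiuvp/ → pwodubaoffodiuv.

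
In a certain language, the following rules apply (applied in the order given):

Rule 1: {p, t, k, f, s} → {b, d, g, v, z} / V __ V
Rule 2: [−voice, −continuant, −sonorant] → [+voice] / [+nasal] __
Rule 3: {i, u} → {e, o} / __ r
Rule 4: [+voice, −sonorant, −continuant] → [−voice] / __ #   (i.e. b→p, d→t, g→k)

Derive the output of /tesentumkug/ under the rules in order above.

Rule 1 (intervocalic voicing): /s/ is a voiceless obstruent between vowels /e/ and /e/, so it voices to [z]. /tesentumkug/ → tezentumkug.
Rule 2 (post-nasal voicing): /t/ is a voiceless stop immediately after the nasal /n/, so it voices to [d]. /k/ is a voiceless stop immediately after the nasal /m/, so it voices to [g]. /tezentumkug/ → tezendumgug.
Rule 3 (pre-rhotic lowering): no segment meets the environment; /tezendumgug/ is unchanged.
Rule 4 (final devoicing): /g/ is a voiced stop in word-final position, so it devoices to [k]. /tezendumgug/ → tezendumguk.

tezendumguk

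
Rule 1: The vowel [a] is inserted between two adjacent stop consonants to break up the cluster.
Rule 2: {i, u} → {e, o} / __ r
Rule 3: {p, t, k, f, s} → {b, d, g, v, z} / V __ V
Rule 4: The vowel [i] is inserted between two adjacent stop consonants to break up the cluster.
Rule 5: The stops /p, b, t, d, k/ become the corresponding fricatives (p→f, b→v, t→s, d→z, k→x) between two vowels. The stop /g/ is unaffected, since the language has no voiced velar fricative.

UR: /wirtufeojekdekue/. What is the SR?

wertuveojegazegue

Rule 1 (stop-cluster a-epenthesis): /k/ and /d/ form a stop–stop cluster, so [a] is inserted between them. /wirtufeojekdekue/ → wirtufeojekadekue.
Rule 2 (pre-rhotic lowering): /i/ is a high vowel immediately before /r/, so it lowers to [e]. /wirtufeojekadekue/ → wertufeojekadekue.
Rule 3 (intervocalic voicing): /f/ is a voiceless obstruent between vowels /u/ and /e/, so it voices to [v]. /k/ is a voiceless obstruent between vowels /e/ and /a/, so it voices to [g]. /k/ is a voiceless obstruent between vowels /e/ and /u/, so it voices to [g]. /wertufeojekadekue/ → wertuveojegadegue.
Rule 4 (stop-cluster i-epenthesis): no segment meets the environment; /wertuveojegadegue/ is unchanged.
Rule 5 (intervocalic spirantization): /d/ is a stop between vowels /a/ and /e/, so it spirantizes to the fricative [z]. /wertuveojegadegue/ → wertuveojegazegue.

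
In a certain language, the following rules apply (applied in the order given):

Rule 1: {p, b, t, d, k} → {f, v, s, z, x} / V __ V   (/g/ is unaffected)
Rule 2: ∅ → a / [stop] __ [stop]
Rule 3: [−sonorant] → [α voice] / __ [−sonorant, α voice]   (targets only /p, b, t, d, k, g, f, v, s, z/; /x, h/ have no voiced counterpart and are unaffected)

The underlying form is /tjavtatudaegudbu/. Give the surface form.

tjaftasuzaegudabu

Rule 1 (intervocalic spirantization): /t/ is a stop between vowels /a/ and /u/, so it spirantizes to the fricative [s]. /d/ is a stop between vowels /u/ and /a/, so it spirantizes to the fricative [z]. /tjavtatudaegudbu/ → tjavtasuzaegudbu.
Rule 2 (stop-cluster a-epenthesis): /d/ and /b/ form a stop–stop cluster, so [a] is inserted between them. /tjavtasuzaegudbu/ → tjavtasuzaegudabu.
Rule 3 (regressive voicing assimilation): /v/ precedes the voiceless obstruent /t/, so it devoices to [f] by assimilation. /tjavtasuzaegudabu/ → tjaftasuzaegudabu.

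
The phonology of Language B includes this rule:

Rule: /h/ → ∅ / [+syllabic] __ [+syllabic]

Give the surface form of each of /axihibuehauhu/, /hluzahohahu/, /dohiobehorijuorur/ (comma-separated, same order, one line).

axiibueauu, hluzaoau, doiobeorijuorur

/axihibuehauhu/: /h/ occurs between vowels /i/ and /i/, so it deletes. /h/ occurs between vowels /e/ and /a/, so it deletes. /h/ occurs between vowels /u/ and /u/, so it deletes. → [axiibueauu].
/hluzahohahu/: /h/ occurs between vowels /a/ and /o/, so it deletes. /h/ occurs between vowels /o/ and /a/, so it deletes. /h/ occurs between vowels /a/ and /u/, so it deletes. → [hluzaoau].
/dohiobehorijuorur/: /h/ occurs between vowels /o/ and /i/, so it deletes. /h/ occurs between vowels /e/ and /o/, so it deletes. → [doiobeorijuorur].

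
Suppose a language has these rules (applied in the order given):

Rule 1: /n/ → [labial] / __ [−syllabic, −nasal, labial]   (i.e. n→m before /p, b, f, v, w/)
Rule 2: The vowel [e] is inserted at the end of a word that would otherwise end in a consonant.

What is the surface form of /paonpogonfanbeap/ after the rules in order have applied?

Rule 1 (nasal place assimilation): /n/ precedes the labial consonant /p/, so it assimilates in place to [m]. /n/ precedes the labial consonant /f/, so it assimilates in place to [m]. /n/ precedes the labial consonant /b/, so it assimilates in place to [m]. /paonpogonfanbeap/ → paompogomfambeap.
Rule 2 (final e-epenthesis): the form ends in the consonant /p/, so [e] is inserted word-finally. /paompogomfambeap/ → paompogomfambeape.

paompogomfambeape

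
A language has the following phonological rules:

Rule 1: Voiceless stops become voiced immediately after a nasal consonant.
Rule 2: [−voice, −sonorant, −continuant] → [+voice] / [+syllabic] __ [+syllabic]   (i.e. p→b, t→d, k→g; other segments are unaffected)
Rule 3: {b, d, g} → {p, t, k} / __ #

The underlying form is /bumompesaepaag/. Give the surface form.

bumombesaebaak

Rule 1 (post-nasal voicing): /p/ is a voiceless stop immediately after the nasal /m/, so it voices to [b]. /bumompesaepaag/ → bumombesaepaag.
Rule 2 (intervocalic voicing): /p/ is a voiceless stop between vowels /e/ and /a/, so it voices to [b]. /bumombesaepaag/ → bumombesaebaag.
Rule 3 (final devoicing): /g/ is a voiced stop in word-final position, so it devoices to [k]. /bumombesaebaag/ → bumombesaebaak.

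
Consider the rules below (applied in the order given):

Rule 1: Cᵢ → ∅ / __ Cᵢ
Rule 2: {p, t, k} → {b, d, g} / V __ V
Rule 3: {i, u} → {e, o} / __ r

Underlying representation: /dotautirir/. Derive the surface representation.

dodauderer

Rule 1 (degemination): no segment meets the environment; /dotautirir/ is unchanged.
Rule 2 (intervocalic voicing): /t/ is a voiceless stop between vowels /o/ and /a/, so it voices to [d]. /t/ is a voiceless stop between vowels /u/ and /i/, so it voices to [d]. /dotautirir/ → dodaudirir.
Rule 3 (pre-rhotic lowering): /i/ is a high vowel immediately before /r/, so it lowers to [e]. /i/ is a high vowel immediately before /r/, so it lowers to [e]. /dodaudirir/ → dodauderer.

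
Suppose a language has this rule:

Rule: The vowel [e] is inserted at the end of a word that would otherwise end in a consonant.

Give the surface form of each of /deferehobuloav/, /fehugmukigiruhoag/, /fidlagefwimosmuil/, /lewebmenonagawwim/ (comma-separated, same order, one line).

/deferehobuloav/: the form ends in the consonant /v/, so [e] is inserted word-finally. → [deferehobuloave].
/fehugmukigiruhoag/: the form ends in the consonant /g/, so [e] is inserted word-finally. → [fehugmukigiruhoage].
/fidlagefwimosmuil/: the form ends in the consonant /l/, so [e] is inserted word-finally. → [fidlagefwimosmuile].
/lewebmenonagawwim/: the form ends in the consonant /m/, so [e] is inserted word-finally. → [lewebmenonagawwime].

deferehobuloave, fehugmukigiruhoage, fidlagefwimosmuile, lewebmenonagawwime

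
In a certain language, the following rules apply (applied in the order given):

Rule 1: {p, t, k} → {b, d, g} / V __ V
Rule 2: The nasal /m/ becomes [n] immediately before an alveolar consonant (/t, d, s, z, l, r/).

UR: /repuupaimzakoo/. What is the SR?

Rule 1 (intervocalic voicing): /p/ is a voiceless stop between vowels /e/ and /u/, so it voices to [b]. /p/ is a voiceless stop between vowels /u/ and /a/, so it voices to [b]. /k/ is a voiceless stop between vowels /a/ and /o/, so it voices to [g]. /repuupaimzakoo/ → rebuubaimzagoo.
Rule 2 (nasal place assimilation): /m/ precedes the alveolar consonant /z/, so it assimilates in place to [n]. /rebuubaimzagoo/ → rebuubainzagoo.

rebuubainzagoo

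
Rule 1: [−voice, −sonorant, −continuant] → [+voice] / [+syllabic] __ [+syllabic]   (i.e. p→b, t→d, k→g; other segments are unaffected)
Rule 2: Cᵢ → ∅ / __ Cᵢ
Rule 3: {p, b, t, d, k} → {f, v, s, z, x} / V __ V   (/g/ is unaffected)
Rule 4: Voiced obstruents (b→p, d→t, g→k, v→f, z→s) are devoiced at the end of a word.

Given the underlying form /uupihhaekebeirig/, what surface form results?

uuvihaegeveirik

Rule 1 (intervocalic voicing): /p/ is a voiceless stop between vowels /u/ and /i/, so it voices to [b]. /k/ is a voiceless stop between vowels /e/ and /e/, so it voices to [g]. /uupihhaekebeirig/ → uubihhaegebeirig.
Rule 2 (degemination): /hh/ is a geminate; the first /h/ deletes. /uubihhaegebeirig/ → uubihaegebeirig.
Rule 3 (intervocalic spirantization): /b/ is a stop between vowels /u/ and /i/, so it spirantizes to the fricative [v]. /b/ is a stop between vowels /e/ and /e/, so it spirantizes to the fricative [v]. /uubihaegebeirig/ → uuvihaegeveirig.
Rule 4 (final devoicing): /g/ is a voiced obstruent in word-final position, so it devoices to [k]. /uuvihaegeveirig/ → uuvihaegeveirik.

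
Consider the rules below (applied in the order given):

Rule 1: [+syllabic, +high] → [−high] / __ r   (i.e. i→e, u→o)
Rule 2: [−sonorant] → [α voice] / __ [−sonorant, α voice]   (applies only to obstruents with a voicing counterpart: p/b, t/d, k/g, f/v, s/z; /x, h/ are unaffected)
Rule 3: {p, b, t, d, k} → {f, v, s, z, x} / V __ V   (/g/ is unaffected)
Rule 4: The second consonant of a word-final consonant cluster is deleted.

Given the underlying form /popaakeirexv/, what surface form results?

pofaaxeerex

Rule 1 (pre-rhotic lowering): /i/ is a high vowel immediately before /r/, so it lowers to [e]. /popaakeirexv/ → popaakeerexv.
Rule 2 (regressive voicing assimilation): no segment meets the environment; /popaakeerexv/ is unchanged.
Rule 3 (intervocalic spirantization): /p/ is a stop between vowels /o/ and /a/, so it spirantizes to the fricative [f]. /k/ is a stop between vowels /a/ and /e/, so it spirantizes to the fricative [x]. /popaakeerexv/ → pofaaxeerexv.
Rule 4 (final cluster simplification): /v/ is the second consonant of a word-final cluster /xv/, so it deletes. /pofaaxeerexv/ → pofaaxeerex.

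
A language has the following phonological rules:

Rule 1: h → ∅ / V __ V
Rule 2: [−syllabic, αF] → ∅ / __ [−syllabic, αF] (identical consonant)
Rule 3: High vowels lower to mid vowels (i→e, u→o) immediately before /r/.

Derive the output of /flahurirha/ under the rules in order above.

flaorerha

Rule 1 (intervocalic h-deletion): /h/ occurs between vowels /a/ and /u/, so it deletes. /flahurirha/ → flaurirha.
Rule 2 (degemination): no segment meets the environment; /flaurirha/ is unchanged.
Rule 3 (pre-rhotic lowering): /u/ is a high vowel immediately before /r/, so it lowers to [o]. /i/ is a high vowel immediately before /r/, so it lowers to [e]. /flaurirha/ → flaorerha.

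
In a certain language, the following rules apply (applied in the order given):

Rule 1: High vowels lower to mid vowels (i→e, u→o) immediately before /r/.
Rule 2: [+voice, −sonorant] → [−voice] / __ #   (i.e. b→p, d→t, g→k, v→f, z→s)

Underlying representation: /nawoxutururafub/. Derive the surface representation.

Rule 1 (pre-rhotic lowering): /u/ is a high vowel immediately before /r/, so it lowers to [o]. /u/ is a high vowel immediately before /r/, so it lowers to [o]. /nawoxutururafub/ → nawoxutororafub.
Rule 2 (final devoicing): /b/ is a voiced obstruent in word-final position, so it devoices to [p]. /nawoxutororafub/ → nawoxutororafup.

nawoxutororafup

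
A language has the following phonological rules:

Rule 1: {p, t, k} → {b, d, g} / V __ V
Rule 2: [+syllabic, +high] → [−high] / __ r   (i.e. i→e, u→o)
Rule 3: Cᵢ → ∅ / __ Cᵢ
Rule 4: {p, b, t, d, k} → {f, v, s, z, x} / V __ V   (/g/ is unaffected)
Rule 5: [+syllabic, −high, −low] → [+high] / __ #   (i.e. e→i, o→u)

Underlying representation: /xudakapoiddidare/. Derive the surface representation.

Rule 1 (intervocalic voicing): /k/ is a voiceless stop between vowels /a/ and /a/, so it voices to [g]. /p/ is a voiceless stop between vowels /a/ and /o/, so it voices to [b]. /xudakapoiddidare/ → xudagaboiddidare.
Rule 2 (pre-rhotic lowering): no segment meets the environment; /xudagaboiddidare/ is unchanged.
Rule 3 (degemination): /dd/ is a geminate; the first /d/ deletes. /xudagaboiddidare/ → xudagaboididare.
Rule 4 (intervocalic spirantization): /d/ is a stop between vowels /u/ and /a/, so it spirantizes to the fricative [z]. /b/ is a stop between vowels /a/ and /o/, so it spirantizes to the fricative [v]. /d/ is a stop between vowels /i/ and /i/, so it spirantizes to the fricative [z]. /d/ is a stop between vowels /i/ and /a/, so it spirantizes to the fricative [z]. /xudagaboididare/ → xuzagavoizizare.
Rule 5 (final vowel raising): /e/ is a mid vowel in word-final position, so it raises to [i]. /xuzagavoizizare/ → xuzagavoizizari.

xuzagavoizizari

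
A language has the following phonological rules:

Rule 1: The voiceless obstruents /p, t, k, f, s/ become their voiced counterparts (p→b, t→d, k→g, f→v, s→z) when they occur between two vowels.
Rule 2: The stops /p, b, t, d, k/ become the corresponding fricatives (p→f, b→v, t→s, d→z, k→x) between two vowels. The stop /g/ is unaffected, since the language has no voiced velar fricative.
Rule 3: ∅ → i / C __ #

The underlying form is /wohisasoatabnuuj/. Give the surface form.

wohizazoazabnuuji

Rule 1 (intervocalic voicing): /s/ is a voiceless obstruent between vowels /i/ and /a/, so it voices to [z]. /s/ is a voiceless obstruent between vowels /a/ and /o/, so it voices to [z]. /t/ is a voiceless obstruent between vowels /a/ and /a/, so it voices to [d]. /wohisasoatabnuuj/ → wohizazoadabnuuj.
Rule 2 (intervocalic spirantization): /d/ is a stop between vowels /a/ and /a/, so it spirantizes to the fricative [z]. /wohizazoadabnuuj/ → wohizazoazabnuuj.
Rule 3 (final i-epenthesis): the form ends in the consonant /j/, so [i] is inserted word-finally. /wohizazoazabnuuj/ → wohizazoazabnuuji.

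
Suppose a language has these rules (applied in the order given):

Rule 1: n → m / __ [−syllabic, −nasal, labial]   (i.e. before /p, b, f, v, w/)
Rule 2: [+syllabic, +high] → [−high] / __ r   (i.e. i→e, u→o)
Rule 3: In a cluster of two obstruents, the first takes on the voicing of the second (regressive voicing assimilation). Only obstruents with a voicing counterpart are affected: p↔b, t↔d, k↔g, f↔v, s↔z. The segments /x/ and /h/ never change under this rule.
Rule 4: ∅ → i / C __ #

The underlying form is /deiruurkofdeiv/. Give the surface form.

Rule 1 (nasal place assimilation): no segment meets the environment; /deiruurkofdeiv/ is unchanged.
Rule 2 (pre-rhotic lowering): /i/ is a high vowel immediately before /r/, so it lowers to [e]. /u/ is a high vowel immediately before /r/, so it lowers to [o]. /deiruurkofdeiv/ → deeruorkofdeiv.
Rule 3 (regressive voicing assimilation): /f/ precedes the voiced obstruent /d/, so it voices to [v] by assimilation. /deeruorkofdeiv/ → deeruorkovdeiv.
Rule 4 (final i-epenthesis): the form ends in the consonant /v/, so [i] is inserted word-finally. /deeruorkovdeiv/ → deeruorkovdeivi.

deeruorkovdeivi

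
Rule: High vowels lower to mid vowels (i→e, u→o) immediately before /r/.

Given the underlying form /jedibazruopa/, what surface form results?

jedibazruopa

No segment of /jedibazruopa/ meets the structural description of the rule, so the form surfaces unchanged.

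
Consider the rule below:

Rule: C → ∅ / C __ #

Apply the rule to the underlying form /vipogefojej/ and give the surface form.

No segment of /vipogefojej/ meets the structural description of the rule, so the form surfaces unchanged.

vipogefojej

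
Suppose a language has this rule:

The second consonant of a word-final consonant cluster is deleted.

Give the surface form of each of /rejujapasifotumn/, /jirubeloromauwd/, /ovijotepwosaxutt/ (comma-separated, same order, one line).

/rejujapasifotumn/: /n/ is the second consonant of a word-final cluster /mn/, so it deletes. → [rejujapasifotum].
/jirubeloromauwd/: /d/ is the second consonant of a word-final cluster /wd/, so it deletes. → [jirubeloromauw].
/ovijotepwosaxutt/: /t/ is the second consonant of a word-final cluster /tt/, so it deletes. → [ovijotepwosaxut].

rejujapasifotum, jirubeloromauw, ovijotepwosaxut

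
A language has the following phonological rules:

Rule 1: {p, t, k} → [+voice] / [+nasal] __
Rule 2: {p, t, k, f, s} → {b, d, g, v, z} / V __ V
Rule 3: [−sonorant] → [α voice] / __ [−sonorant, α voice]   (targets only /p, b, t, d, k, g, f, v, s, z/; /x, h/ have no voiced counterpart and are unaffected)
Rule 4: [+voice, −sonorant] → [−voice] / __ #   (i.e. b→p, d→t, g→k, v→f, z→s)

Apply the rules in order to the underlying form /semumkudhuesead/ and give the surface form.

semumguthuezeat

Rule 1 (post-nasal voicing): /k/ is a voiceless stop immediately after the nasal /m/, so it voices to [g]. /semumkudhuesead/ → semumgudhuesead.
Rule 2 (intervocalic voicing): /s/ is a voiceless obstruent between vowels /e/ and /e/, so it voices to [z]. /semumgudhuesead/ → semumgudhuezead.
Rule 3 (regressive voicing assimilation): /d/ precedes the voiceless obstruent /h/, so it devoices to [t] by assimilation. /semumgudhuezead/ → semumguthuezead.
Rule 4 (final devoicing): /d/ is a voiced obstruent in word-final position, so it devoices to [t]. /semumguthuezead/ → semumguthuezeat.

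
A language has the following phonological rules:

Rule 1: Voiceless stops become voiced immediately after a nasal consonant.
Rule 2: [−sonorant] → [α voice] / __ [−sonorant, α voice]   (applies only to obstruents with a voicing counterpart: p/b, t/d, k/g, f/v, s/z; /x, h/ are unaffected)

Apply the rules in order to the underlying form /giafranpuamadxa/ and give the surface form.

giafranbuamatxa

Rule 1 (post-nasal voicing): /p/ is a voiceless stop immediately after the nasal /n/, so it voices to [b]. /giafranpuamadxa/ → giafranbuamadxa.
Rule 2 (regressive voicing assimilation): /d/ precedes the voiceless obstruent /x/, so it devoices to [t] by assimilation. /giafranbuamadxa/ → giafranbuamatxa.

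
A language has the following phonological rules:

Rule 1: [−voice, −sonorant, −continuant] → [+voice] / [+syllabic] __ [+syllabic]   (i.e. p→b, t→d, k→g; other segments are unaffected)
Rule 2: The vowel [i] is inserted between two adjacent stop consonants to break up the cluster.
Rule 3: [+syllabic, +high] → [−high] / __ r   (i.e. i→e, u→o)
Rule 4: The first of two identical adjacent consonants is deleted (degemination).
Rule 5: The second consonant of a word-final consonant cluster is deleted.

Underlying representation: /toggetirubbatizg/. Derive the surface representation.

togigederubibadiz

Rule 1 (intervocalic voicing): /t/ is a voiceless stop between vowels /e/ and /i/, so it voices to [d]. /t/ is a voiceless stop between vowels /a/ and /i/, so it voices to [d]. /toggetirubbatizg/ → toggedirubbadizg.
Rule 2 (stop-cluster i-epenthesis): /g/ and /g/ form a stop–stop cluster, so [i] is inserted between them. /b/ and /b/ form a stop–stop cluster, so [i] is inserted between them. /toggedirubbadizg/ → togigedirubibadizg.
Rule 3 (pre-rhotic lowering): /i/ is a high vowel immediately before /r/, so it lowers to [e]. /togigedirubibadizg/ → togigederubibadizg.
Rule 4 (degemination): no segment meets the environment; /togigederubibadizg/ is unchanged.
Rule 5 (final cluster simplification): /g/ is the second consonant of a word-final cluster /zg/, so it deletes. /togigederubibadizg/ → togigederubibadiz.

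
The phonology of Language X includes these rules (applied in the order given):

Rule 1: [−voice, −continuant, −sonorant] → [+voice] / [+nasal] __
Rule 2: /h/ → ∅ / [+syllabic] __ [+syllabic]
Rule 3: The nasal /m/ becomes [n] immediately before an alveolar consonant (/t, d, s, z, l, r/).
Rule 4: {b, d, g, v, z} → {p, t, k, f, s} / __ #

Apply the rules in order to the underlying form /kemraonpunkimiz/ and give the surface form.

Rule 1 (post-nasal voicing): /p/ is a voiceless stop immediately after the nasal /n/, so it voices to [b]. /k/ is a voiceless stop immediately after the nasal /n/, so it voices to [g]. /kemraonpunkimiz/ → kemraonbungimiz.
Rule 2 (intervocalic h-deletion): no segment meets the environment; /kemraonbungimiz/ is unchanged.
Rule 3 (nasal place assimilation): /m/ precedes the alveolar consonant /r/, so it assimilates in place to [n]. /kemraonbungimiz/ → kenraonbungimiz.
Rule 4 (final devoicing): /z/ is a voiced obstruent in word-final position, so it devoices to [s]. /kenraonbungimiz/ → kenraonbungimis.

kenraonbungimis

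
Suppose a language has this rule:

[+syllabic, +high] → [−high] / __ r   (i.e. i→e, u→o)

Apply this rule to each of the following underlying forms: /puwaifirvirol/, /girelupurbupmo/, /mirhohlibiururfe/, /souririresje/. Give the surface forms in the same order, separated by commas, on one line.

puwaiferverol, gereluporbupmo, merhohlibiororfe, soorereresje

/puwaifirvirol/: /i/ is a high vowel immediately before /r/, so it lowers to [e]. /i/ is a high vowel immediately before /r/, so it lowers to [e]. → [puwaiferverol].
/girelupurbupmo/: /i/ is a high vowel immediately before /r/, so it lowers to [e]. /u/ is a high vowel immediately before /r/, so it lowers to [o]. → [gereluporbupmo].
/mirhohlibiururfe/: /i/ is a high vowel immediately before /r/, so it lowers to [e]. /u/ is a high vowel immediately before /r/, so it lowers to [o]. /u/ is a high vowel immediately before /r/, so it lowers to [o]. → [merhohlibiororfe].
/souririresje/: /u/ is a high vowel immediately before /r/, so it lowers to [o]. /i/ is a high vowel immediately before /r/, so it lowers to [e]. /i/ is a high vowel immediately before /r/, so it lowers to [e]. → [soorereresje].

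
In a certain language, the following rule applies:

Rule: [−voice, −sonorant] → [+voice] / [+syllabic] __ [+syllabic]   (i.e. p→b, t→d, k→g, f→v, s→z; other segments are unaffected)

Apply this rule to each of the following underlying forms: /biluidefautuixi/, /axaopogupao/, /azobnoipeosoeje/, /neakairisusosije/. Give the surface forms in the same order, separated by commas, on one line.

/biluidefautuixi/: /f/ is a voiceless obstruent between vowels /e/ and /a/, so it voices to [v]. /t/ is a voiceless obstruent between vowels /u/ and /u/, so it voices to [d]. → [biluidevauduixi].
/axaopogupao/: /p/ is a voiceless obstruent between vowels /o/ and /o/, so it voices to [b]. /p/ is a voiceless obstruent between vowels /u/ and /a/, so it voices to [b]. → [axaobogubao].
/azobnoipeosoeje/: /p/ is a voiceless obstruent between vowels /i/ and /e/, so it voices to [b]. /s/ is a voiceless obstruent between vowels /o/ and /o/, so it voices to [z]. → [azobnoibeozoeje].
/neakairisusosije/: /k/ is a voiceless obstruent between vowels /a/ and /a/, so it voices to [g]. /s/ is a voiceless obstruent between vowels /i/ and /u/, so it voices to [z]. /s/ is a voiceless obstruent between vowels /u/ and /o/, so it voices to [z]. /s/ is a voiceless obstruent between vowels /o/ and /i/, so it voices to [z]. → [neagairizuzozije].

biluidevauduixi, axaobogubao, azobnoibeozoeje, neagairizuzozije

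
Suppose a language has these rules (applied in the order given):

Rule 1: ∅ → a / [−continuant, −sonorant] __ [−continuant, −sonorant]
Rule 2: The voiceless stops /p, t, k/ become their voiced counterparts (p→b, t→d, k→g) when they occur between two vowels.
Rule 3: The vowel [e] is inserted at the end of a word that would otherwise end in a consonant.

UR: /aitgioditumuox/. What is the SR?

aidagiodidumuoxe

Rule 1 (stop-cluster a-epenthesis): /t/ and /g/ form a stop–stop cluster, so [a] is inserted between them. /aitgioditumuox/ → aitagioditumuox.
Rule 2 (intervocalic voicing): /t/ is a voiceless stop between vowels /i/ and /a/, so it voices to [d]. /t/ is a voiceless stop between vowels /i/ and /u/, so it voices to [d]. /aitagioditumuox/ → aidagiodidumuox.
Rule 3 (final e-epenthesis): the form ends in the consonant /x/, so [e] is inserted word-finally. /aidagiodidumuox/ → aidagiodidumuoxe.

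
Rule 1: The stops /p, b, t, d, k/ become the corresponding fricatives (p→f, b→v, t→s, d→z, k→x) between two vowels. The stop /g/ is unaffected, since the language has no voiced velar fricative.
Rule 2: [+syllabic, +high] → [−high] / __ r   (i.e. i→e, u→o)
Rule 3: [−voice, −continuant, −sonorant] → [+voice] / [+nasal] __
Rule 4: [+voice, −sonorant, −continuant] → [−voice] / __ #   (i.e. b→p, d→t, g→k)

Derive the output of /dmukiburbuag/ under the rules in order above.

dmuxivorbuak

Rule 1 (intervocalic spirantization): /k/ is a stop between vowels /u/ and /i/, so it spirantizes to the fricative [x]. /b/ is a stop between vowels /i/ and /u/, so it spirantizes to the fricative [v]. /dmukiburbuag/ → dmuxivurbuag.
Rule 2 (pre-rhotic lowering): /u/ is a high vowel immediately before /r/, so it lowers to [o]. /dmuxivurbuag/ → dmuxivorbuag.
Rule 3 (post-nasal voicing): no segment meets the environment; /dmuxivorbuag/ is unchanged.
Rule 4 (final devoicing): /g/ is a voiced stop in word-final position, so it devoices to [k]. /dmuxivorbuag/ → dmuxivorbuak.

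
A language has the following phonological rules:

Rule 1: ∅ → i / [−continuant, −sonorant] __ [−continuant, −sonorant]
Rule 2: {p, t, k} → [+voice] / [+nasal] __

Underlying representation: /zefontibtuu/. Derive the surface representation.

Rule 1 (stop-cluster i-epenthesis): /b/ and /t/ form a stop–stop cluster, so [i] is inserted between them. /zefontibtuu/ → zefontibituu.
Rule 2 (post-nasal voicing): /t/ is a voiceless stop immediately after the nasal /n/, so it voices to [d]. /zefontibituu/ → zefondibituu.

zefondibituu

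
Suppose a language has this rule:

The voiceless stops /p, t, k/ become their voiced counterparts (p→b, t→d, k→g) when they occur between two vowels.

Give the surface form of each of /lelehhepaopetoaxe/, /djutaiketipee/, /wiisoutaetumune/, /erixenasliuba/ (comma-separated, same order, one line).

/lelehhepaopetoaxe/: /p/ is a voiceless stop between vowels /e/ and /a/, so it voices to [b]. /p/ is a voiceless stop between vowels /o/ and /e/, so it voices to [b]. /t/ is a voiceless stop between vowels /e/ and /o/, so it voices to [d]. → [lelehhebaobedoaxe].
/djutaiketipee/: /t/ is a voiceless stop between vowels /u/ and /a/, so it voices to [d]. /k/ is a voiceless stop between vowels /i/ and /e/, so it voices to [g]. /t/ is a voiceless stop between vowels /e/ and /i/, so it voices to [d]. /p/ is a voiceless stop between vowels /i/ and /e/, so it voices to [b]. → [djudaigedibee].
/wiisoutaetumune/: /t/ is a voiceless stop between vowels /u/ and /a/, so it voices to [d]. /t/ is a voiceless stop between vowels /e/ and /u/, so it voices to [d]. → [wiisoudaedumune].
/erixenasliuba/: the rule's environment is not met; surfaces unchanged as [erixenasliuba].

lelehhebaobedoaxe, djudaigedibee, wiisoudaedumune, erixenasliuba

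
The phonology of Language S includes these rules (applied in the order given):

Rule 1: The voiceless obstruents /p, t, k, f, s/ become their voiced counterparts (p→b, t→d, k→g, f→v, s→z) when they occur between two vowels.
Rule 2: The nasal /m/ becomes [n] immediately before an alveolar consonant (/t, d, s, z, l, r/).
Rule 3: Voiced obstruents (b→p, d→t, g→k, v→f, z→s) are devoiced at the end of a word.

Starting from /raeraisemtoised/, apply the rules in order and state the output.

Rule 1 (intervocalic voicing): /s/ is a voiceless obstruent between vowels /i/ and /e/, so it voices to [z]. /s/ is a voiceless obstruent between vowels /i/ and /e/, so it voices to [z]. /raeraisemtoised/ → raeraizemtoized.
Rule 2 (nasal place assimilation): /m/ precedes the alveolar consonant /t/, so it assimilates in place to [n]. /raeraizemtoized/ → raeraizentoized.
Rule 3 (final devoicing): /d/ is a voiced obstruent in word-final position, so it devoices to [t]. /raeraizentoized/ → raeraizentoizet.

raeraizentoizet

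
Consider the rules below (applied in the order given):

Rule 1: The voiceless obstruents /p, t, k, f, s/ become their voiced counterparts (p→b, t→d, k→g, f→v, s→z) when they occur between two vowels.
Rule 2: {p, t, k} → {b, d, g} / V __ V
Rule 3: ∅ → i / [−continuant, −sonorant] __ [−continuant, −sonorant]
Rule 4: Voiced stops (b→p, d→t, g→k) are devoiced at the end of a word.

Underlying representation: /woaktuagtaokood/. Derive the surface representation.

Rule 1 (intervocalic voicing): /k/ is a voiceless obstruent between vowels /o/ and /o/, so it voices to [g]. /woaktuagtaokood/ → woaktuagtaogood.
Rule 2 (intervocalic voicing): no segment meets the environment; /woaktuagtaogood/ is unchanged.
Rule 3 (stop-cluster i-epenthesis): /k/ and /t/ form a stop–stop cluster, so [i] is inserted between them. /g/ and /t/ form a stop–stop cluster, so [i] is inserted between them. /woaktuagtaogood/ → woakituagitaogood.
Rule 4 (final devoicing): /d/ is a voiced stop in word-final position, so it devoices to [t]. /woakituagitaogood/ → woakituagitaogoot.

woakituagitaogoot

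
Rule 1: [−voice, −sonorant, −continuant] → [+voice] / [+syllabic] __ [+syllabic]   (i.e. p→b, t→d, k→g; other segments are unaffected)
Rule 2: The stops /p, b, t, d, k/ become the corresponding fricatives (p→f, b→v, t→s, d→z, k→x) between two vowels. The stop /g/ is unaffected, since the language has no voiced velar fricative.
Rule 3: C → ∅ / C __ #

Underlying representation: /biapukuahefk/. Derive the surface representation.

Rule 1 (intervocalic voicing): /p/ is a voiceless stop between vowels /a/ and /u/, so it voices to [b]. /k/ is a voiceless stop between vowels /u/ and /u/, so it voices to [g]. /biapukuahefk/ → biabuguahefk.
Rule 2 (intervocalic spirantization): /b/ is a stop between vowels /a/ and /u/, so it spirantizes to the fricative [v]. /biabuguahefk/ → biavuguahefk.
Rule 3 (final cluster simplification): /k/ is the second consonant of a word-final cluster /fk/, so it deletes. /biavuguahefk/ → biavuguahef.

biavuguahef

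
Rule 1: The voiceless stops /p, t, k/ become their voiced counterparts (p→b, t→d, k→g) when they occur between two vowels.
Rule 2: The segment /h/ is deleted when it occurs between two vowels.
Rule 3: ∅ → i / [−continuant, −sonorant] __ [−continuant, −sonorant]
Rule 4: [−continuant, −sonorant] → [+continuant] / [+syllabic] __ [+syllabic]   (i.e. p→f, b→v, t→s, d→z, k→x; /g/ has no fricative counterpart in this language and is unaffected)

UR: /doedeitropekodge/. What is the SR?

Rule 1 (intervocalic voicing): /p/ is a voiceless stop between vowels /o/ and /e/, so it voices to [b]. /k/ is a voiceless stop between vowels /e/ and /o/, so it voices to [g]. /doedeitropekodge/ → doedeitrobegodge.
Rule 2 (intervocalic h-deletion): no segment meets the environment; /doedeitrobegodge/ is unchanged.
Rule 3 (stop-cluster i-epenthesis): /d/ and /g/ form a stop–stop cluster, so [i] is inserted between them. /doedeitrobegodge/ → doedeitrobegodige.
Rule 4 (intervocalic spirantization): /d/ is a stop between vowels /e/ and /e/, so it spirantizes to the fricative [z]. /b/ is a stop between vowels /o/ and /e/, so it spirantizes to the fricative [v]. /d/ is a stop between vowels /o/ and /i/, so it spirantizes to the fricative [z]. /doedeitrobegodige/ → doezeitrovegozige.

doezeitrovegozige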